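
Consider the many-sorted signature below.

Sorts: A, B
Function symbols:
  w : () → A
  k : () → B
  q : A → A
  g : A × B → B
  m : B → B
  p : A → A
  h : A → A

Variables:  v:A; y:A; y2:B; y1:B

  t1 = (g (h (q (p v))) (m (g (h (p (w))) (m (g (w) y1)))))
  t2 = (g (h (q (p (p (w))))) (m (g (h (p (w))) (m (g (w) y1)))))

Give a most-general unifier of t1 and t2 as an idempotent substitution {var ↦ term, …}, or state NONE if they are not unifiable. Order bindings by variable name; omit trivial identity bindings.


{v ↦ (p (w))}


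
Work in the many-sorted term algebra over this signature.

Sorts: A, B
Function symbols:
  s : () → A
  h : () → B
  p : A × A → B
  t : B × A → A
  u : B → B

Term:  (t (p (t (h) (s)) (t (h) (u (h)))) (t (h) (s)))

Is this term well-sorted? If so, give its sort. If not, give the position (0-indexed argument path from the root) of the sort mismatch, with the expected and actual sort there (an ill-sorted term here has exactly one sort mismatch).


      (h) : B
      (s) : A
    (t (h) (s)) : A
      (h) : B
        (h) : B
      (u (h)) : B
    (t (h) (u (h))) : ✗ arg 1 at [0, 1, 1] has sort B, expected A
    (h) : B
    (s) : A
  (t (h) (s)) : A

ill-sorted at position [0, 1, 1]: expected A, got B


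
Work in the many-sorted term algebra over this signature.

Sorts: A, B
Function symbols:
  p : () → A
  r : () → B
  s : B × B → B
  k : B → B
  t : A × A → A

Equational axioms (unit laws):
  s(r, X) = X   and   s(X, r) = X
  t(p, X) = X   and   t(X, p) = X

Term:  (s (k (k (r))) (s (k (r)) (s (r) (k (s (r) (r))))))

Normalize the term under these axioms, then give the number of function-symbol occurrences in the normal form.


1. (s (k (k (r))) (s (k (r)) (s (r) (k (s (r) (r))))))  →  (s (k (k (r))) (s (k (r)) (k (s (r) (r)))))
2. (s (k (k (r))) (s (k (r)) (k (s (r) (r)))))  →  (s (k (k (r))) (s (k (r)) (k (r))))
normal form: (s (k (k (r))) (s (k (r)) (k (r))))

size = 9


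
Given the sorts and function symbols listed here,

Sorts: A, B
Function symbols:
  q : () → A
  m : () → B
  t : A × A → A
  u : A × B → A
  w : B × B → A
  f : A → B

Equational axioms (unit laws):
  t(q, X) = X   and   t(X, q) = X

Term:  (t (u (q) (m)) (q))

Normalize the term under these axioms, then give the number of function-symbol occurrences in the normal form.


1. (t (u (q) (m)) (q))  →  (u (q) (m))
normal form: (u (q) (m))

size = 3


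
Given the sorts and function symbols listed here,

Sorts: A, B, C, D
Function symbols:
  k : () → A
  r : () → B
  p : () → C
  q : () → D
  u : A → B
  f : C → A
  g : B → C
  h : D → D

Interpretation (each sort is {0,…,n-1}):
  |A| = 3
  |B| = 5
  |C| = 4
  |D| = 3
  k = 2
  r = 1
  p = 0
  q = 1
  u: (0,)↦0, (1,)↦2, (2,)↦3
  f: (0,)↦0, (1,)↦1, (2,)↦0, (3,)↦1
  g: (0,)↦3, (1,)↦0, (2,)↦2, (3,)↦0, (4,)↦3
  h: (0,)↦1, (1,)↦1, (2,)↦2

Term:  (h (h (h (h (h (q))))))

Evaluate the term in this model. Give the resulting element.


  q = 1
  (h (q)) = h(1,) = 1
  (h (h (q))) = h(1,) = 1
  (h (h (h (q)))) = h(1,) = 1
  (h (h (h (h (q))))) = h(1,) = 1
  (h (h (h (h (h (q)))))) = h(1,) = 1

value = 1


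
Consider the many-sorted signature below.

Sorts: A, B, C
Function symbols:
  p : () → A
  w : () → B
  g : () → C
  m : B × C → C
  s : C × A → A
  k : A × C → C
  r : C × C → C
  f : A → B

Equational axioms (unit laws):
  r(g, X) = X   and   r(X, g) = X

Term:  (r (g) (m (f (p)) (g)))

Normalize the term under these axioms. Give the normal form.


normal form = (m (f (p)) (g))

1. (r (g) (m (f (p)) (g)))  →  (m (f (p)) (g))


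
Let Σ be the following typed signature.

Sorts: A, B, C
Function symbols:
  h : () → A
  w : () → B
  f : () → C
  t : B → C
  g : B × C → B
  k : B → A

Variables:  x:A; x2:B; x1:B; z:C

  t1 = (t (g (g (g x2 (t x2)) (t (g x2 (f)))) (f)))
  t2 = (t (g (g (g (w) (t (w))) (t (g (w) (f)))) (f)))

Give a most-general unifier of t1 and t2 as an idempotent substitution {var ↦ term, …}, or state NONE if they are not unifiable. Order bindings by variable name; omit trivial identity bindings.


{x2 ↦ (w)}


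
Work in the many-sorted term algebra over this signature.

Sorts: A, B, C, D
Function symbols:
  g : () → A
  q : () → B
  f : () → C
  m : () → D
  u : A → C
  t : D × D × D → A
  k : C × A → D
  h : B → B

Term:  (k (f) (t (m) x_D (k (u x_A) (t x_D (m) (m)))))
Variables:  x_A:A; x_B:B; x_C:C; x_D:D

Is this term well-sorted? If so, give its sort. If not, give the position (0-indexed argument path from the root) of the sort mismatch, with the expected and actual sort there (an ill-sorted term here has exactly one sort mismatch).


  (f) : C
    (m) : D
    x_D : D
        x_A : A
      (u x_A) : C
        x_D : D
        (m) : D
        (m) : D
      (t x_D (m) (m)) : A
    (k (u x_A) (t x_D (m) (m))) : D
  (t (m) x_D (k (u x_A) (t x_D (m) (m)))) : A
(k (f) (t (m) x_D (k (u x_A) (t x_D (m) (m))))) : D

well-sorted; sort = D


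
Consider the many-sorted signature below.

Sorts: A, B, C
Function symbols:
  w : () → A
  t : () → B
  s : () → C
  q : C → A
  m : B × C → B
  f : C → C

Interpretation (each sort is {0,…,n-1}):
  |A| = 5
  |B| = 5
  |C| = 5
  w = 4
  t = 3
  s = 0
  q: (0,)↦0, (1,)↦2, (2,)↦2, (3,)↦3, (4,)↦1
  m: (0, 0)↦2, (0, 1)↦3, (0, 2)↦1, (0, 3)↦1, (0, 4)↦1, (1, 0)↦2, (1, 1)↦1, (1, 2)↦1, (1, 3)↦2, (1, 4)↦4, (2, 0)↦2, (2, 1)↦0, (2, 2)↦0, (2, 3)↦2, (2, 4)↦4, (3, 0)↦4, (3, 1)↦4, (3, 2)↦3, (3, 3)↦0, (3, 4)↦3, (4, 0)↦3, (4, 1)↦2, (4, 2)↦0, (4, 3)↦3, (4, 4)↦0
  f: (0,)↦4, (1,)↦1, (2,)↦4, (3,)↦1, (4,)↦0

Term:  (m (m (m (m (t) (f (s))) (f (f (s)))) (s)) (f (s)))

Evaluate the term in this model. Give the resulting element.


  t = 3
  s = 0
  (f (s)) = f(0,) = 4
  (m (t) (f (s))) = m(3, 4) = 3
  s = 0
  (f (s)) = f(0,) = 4
  (f (f (s))) = f(4,) = 0
  (m (m (t) (f (s))) (f (f (s)))) = m(3, 0) = 4
  s = 0
  (m (m (m (t) (f (s))) (f (f (s)))) (s)) = m(4, 0) = 3
  s = 0
  (f (s)) = f(0,) = 4
  (m (m (m (m (t) (f (s))) (f (f (s)))) (s)) (f (s))) = m(3, 4) = 3

value = 3


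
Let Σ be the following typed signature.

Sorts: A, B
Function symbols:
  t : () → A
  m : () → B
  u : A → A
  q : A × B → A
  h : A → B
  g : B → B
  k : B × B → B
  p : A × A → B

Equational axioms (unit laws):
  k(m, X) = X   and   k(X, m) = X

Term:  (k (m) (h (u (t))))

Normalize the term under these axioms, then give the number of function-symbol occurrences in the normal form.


1. (k (m) (h (u (t))))  →  (h (u (t)))
normal form: (h (u (t)))

size = 3


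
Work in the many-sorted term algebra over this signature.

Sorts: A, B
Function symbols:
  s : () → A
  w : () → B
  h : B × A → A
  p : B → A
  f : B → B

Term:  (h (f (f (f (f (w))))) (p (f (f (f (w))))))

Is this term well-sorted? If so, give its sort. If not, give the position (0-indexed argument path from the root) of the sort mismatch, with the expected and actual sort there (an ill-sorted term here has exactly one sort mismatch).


well-sorted; sort = A

          (w) : B
        (f (w)) : B
      (f (f (w))) : B
    (f (f (f (w)))) : B
  (f (f (f (f (w))))) : B
          (w) : B
        (f (w)) : B
      (f (f (w))) : B
    (f (f (f (w)))) : B
  (p (f (f (f (w))))) : A
(h (f (f (f (f (w))))) (p (f (f (f (w)))))) : A


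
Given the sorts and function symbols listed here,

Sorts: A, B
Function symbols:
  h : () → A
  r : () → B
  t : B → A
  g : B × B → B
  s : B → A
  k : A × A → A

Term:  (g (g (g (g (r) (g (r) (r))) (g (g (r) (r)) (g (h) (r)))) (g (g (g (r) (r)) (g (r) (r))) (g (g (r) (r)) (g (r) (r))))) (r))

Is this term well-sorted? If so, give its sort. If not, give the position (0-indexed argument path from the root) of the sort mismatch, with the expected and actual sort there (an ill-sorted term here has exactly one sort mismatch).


        (r) : B
          (r) : B
          (r) : B
        (g (r) (r)) : B
      (g (r) (g (r) (r))) : B
          (r) : B
          (r) : B
        (g (r) (r)) : B
          (h) : A
          (r) : B
        (g (h) (r)) : ✗ arg 0 at [0, 0, 1, 1, 0] has sort A, expected B
          (r) : B
          (r) : B
        (g (r) (r)) : B
          (r) : B
          (r) : B
        (g (r) (r)) : B
      (g (g (r) (r)) (g (r) (r))) : B
          (r) : B
          (r) : B
        (g (r) (r)) : B
          (r) : B
          (r) : B
        (g (r) (r)) : B
      (g (g (r) (r)) (g (r) (r))) : B
    (g (g (g (r) (r)) (g (r) (r))) (g (g (r) (r)) (g (r) (r)))) : B
  (r) : B

ill-sorted at position [0, 0, 1, 1, 0]: expected B, got A


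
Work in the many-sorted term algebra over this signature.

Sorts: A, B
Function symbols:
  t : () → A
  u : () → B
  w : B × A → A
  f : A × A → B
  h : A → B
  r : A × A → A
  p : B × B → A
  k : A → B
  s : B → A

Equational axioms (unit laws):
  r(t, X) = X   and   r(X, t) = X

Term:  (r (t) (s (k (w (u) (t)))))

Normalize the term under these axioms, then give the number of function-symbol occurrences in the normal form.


size = 5

1. (r (t) (s (k (w (u) (t)))))  →  (s (k (w (u) (t))))
normal form: (s (k (w (u) (t))))


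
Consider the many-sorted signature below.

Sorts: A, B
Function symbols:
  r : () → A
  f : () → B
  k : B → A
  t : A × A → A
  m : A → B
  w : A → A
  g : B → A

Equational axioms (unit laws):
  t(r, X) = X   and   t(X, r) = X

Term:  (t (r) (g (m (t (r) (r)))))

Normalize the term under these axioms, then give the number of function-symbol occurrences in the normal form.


size = 3

1. (t (r) (g (m (t (r) (r)))))  →  (g (m (t (r) (r))))
2. (g (m (t (r) (r))))  →  (g (m (r)))
normal form: (g (m (r)))


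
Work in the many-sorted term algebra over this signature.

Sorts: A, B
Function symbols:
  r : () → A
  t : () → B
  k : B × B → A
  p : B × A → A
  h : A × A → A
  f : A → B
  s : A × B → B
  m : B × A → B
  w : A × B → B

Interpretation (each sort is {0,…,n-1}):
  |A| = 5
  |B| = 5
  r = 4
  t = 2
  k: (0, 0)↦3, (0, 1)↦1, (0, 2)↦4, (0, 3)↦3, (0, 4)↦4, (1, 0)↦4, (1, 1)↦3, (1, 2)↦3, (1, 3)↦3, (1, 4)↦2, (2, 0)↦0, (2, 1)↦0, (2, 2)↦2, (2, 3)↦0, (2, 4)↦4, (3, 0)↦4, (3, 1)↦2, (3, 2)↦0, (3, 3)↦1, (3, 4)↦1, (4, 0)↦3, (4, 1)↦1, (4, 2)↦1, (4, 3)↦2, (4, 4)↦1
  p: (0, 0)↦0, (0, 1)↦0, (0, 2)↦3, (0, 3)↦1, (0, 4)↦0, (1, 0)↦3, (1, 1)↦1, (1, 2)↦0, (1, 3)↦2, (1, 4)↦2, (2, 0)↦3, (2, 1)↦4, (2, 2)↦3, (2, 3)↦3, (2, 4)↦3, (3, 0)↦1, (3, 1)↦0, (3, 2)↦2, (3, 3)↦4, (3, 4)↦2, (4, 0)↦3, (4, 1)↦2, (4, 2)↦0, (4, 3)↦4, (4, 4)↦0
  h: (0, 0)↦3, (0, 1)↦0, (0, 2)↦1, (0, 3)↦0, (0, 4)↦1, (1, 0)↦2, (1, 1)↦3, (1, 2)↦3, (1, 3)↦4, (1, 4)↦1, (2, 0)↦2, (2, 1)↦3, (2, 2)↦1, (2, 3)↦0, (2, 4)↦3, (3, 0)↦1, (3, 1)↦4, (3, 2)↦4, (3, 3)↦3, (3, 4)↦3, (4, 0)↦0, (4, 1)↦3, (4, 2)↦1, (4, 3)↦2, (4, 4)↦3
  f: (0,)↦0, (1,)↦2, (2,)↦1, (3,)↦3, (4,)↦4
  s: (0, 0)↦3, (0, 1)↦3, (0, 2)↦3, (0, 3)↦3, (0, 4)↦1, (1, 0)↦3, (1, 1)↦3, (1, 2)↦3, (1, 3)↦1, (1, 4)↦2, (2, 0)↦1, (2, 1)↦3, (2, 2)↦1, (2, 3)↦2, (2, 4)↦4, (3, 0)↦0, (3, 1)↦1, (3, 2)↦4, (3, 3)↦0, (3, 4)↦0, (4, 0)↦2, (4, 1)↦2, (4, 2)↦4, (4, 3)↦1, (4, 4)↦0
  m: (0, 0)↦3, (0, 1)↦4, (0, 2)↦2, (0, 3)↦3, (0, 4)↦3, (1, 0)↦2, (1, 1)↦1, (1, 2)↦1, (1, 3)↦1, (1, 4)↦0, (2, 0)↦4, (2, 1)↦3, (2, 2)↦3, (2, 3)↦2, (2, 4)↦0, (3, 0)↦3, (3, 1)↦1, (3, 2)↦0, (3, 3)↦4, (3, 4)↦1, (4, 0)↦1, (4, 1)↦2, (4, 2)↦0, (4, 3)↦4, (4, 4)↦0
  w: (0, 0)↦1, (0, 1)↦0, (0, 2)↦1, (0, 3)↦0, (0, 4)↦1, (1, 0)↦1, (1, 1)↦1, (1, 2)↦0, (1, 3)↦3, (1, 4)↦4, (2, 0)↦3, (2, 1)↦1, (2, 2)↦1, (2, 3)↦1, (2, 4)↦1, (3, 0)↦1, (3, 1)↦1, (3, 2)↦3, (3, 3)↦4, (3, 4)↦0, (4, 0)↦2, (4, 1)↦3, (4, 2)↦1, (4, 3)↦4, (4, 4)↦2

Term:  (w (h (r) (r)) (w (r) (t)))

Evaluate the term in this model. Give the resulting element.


value = 1

  r = 4
  r = 4
  (h (r) (r)) = h(4, 4) = 3
  r = 4
  t = 2
  (w (r) (t)) = w(4, 2) = 1
  (w (h (r) (r)) (w (r) (t))) = w(3, 1) = 1


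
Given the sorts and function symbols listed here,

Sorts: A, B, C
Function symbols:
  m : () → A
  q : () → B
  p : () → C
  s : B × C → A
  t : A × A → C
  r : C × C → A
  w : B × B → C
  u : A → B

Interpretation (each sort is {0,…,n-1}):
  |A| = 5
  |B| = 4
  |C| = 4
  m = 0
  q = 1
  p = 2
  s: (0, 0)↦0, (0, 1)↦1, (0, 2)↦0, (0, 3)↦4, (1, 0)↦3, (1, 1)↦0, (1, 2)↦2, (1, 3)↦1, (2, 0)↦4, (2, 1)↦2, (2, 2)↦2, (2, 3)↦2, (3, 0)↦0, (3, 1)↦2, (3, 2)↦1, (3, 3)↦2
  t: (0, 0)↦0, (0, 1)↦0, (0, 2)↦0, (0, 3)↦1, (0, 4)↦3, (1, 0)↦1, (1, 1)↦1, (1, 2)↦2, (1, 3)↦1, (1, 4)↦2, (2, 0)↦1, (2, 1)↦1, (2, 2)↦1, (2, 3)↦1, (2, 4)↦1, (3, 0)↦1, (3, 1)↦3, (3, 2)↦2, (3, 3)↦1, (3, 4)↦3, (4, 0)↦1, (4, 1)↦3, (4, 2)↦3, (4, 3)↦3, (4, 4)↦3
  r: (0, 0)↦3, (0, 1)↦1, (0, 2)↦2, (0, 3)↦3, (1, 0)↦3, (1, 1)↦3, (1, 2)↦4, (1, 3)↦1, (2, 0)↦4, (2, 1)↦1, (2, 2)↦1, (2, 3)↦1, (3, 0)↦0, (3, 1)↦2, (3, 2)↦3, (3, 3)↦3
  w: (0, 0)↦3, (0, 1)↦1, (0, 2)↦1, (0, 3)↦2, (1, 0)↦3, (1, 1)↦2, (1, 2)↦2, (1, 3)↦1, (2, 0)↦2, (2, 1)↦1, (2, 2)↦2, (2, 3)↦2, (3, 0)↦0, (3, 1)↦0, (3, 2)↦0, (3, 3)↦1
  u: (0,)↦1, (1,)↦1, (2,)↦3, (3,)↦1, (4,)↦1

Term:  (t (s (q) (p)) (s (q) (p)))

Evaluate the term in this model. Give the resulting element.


value = 1

  q = 1
  p = 2
  (s (q) (p)) = s(1, 2) = 2
  q = 1
  p = 2
  (s (q) (p)) = s(1, 2) = 2
  (t (s (q) (p)) (s (q) (p))) = t(2, 2) = 1


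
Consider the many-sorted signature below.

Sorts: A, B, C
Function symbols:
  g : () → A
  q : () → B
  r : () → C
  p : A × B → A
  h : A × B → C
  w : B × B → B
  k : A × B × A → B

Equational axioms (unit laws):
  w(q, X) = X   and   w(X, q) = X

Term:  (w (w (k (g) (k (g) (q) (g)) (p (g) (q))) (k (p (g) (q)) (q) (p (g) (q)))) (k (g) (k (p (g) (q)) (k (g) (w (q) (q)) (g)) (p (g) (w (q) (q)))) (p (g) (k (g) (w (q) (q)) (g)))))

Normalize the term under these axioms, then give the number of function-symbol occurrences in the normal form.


size = 38

1. (w (w (k (g) (k (g) (q) (g)) (p (g) (q))) (k (p (g) (q)) (q) (p (g) (q)))) (k (g) (k (p (g) (q)) (k (g) (w (q) (q)) (g)) (p (g) (w (q) (q)))) (p (g) (k (g) (w (q) (q)) (g)))))  →  (w (w (k (g) (k (g) (q) (g)) (p (g) (q))) (k (p (g) (q)) (q) (p (g) (q)))) (k (g) (k (p (g) (q)) (k (g) (q) (g)) (p (g) (w (q) (q)))) (p (g) (k (g) (w (q) (q)) (g)))))
2. (w (w (k (g) (k (g) (q) (g)) (p (g) (q))) (k (p (g) (q)) (q) (p (g) (q)))) (k (g) (k (p (g) (q)) (k (g) (q) (g)) (p (g) (w (q) (q)))) (p (g) (k (g) (w (q) (q)) (g)))))  →  (w (w (k (g) (k (g) (q) (g)) (p (g) (q))) (k (p (g) (q)) (q) (p (g) (q)))) (k (g) (k (p (g) (q)) (k (g) (q) (g)) (p (g) (q))) (p (g) (k (g) (w (q) (q)) (g)))))
3. (w (w (k (g) (k (g) (q) (g)) (p (g) (q))) (k (p (g) (q)) (q) (p (g) (q)))) (k (g) (k (p (g) (q)) (k (g) (q) (g)) (p (g) (q))) (p (g) (k (g) (w (q) (q)) (g)))))  →  (w (w (k (g) (k (g) (q) (g)) (p (g) (q))) (k (p (g) (q)) (q) (p (g) (q)))) (k (g) (k (p (g) (q)) (k (g) (q) (g)) (p (g) (q))) (p (g) (k (g) (q) (g)))))
normal form: (w (w (k (g) (k (g) (q) (g)) (p (g) (q))) (k (p (g) (q)) (q) (p (g) (q)))) (k (g) (k (p (g) (q)) (k (g) (q) (g)) (p (g) (q))) (p (g) (k (g) (q) (g)))))


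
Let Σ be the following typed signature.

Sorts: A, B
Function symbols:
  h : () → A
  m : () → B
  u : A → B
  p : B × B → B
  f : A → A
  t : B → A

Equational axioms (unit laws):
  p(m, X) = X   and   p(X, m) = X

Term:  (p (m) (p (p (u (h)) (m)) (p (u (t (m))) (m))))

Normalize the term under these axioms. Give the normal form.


1. (p (m) (p (p (u (h)) (m)) (p (u (t (m))) (m))))  →  (p (p (u (h)) (m)) (p (u (t (m))) (m)))
2. (p (p (u (h)) (m)) (p (u (t (m))) (m)))  →  (p (u (h)) (p (u (t (m))) (m)))
3. (p (u (h)) (p (u (t (m))) (m)))  →  (p (u (h)) (u (t (m))))

normal form = (p (u (h)) (u (t (m))))


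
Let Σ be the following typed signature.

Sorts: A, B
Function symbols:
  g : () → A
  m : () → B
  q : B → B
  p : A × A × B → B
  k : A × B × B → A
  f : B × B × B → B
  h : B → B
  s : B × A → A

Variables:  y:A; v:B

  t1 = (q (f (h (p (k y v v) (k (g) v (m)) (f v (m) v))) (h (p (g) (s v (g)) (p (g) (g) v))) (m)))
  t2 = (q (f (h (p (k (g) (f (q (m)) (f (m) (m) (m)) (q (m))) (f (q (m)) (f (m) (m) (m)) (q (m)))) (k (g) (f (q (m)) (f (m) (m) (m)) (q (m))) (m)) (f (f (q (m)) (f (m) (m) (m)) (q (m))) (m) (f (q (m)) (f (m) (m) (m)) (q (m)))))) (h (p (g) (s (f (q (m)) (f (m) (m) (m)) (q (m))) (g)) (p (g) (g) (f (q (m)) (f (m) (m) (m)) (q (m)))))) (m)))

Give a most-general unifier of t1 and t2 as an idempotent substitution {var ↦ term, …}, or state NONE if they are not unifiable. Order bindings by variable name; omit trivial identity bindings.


{v ↦ (f (q (m)) (f (m) (m) (m)) (q (m))), y ↦ (g)}


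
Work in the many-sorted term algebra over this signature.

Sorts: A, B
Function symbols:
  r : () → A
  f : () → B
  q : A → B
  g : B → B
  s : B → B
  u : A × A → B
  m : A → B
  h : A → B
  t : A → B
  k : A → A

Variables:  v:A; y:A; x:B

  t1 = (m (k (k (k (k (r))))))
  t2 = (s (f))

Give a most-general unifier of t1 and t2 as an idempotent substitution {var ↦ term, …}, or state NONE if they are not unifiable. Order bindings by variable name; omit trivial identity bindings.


head clash or occurs-check failure — not unifiable

NONE (not unifiable)


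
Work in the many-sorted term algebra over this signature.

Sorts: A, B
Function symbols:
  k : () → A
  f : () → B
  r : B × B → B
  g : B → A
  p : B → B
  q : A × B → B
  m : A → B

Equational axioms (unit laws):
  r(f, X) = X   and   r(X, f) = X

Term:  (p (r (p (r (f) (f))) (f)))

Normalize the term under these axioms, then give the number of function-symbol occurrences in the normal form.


size = 3

1. (p (r (p (r (f) (f))) (f)))  →  (p (p (r (f) (f))))
2. (p (p (r (f) (f))))  →  (p (p (f)))
normal form: (p (p (f)))


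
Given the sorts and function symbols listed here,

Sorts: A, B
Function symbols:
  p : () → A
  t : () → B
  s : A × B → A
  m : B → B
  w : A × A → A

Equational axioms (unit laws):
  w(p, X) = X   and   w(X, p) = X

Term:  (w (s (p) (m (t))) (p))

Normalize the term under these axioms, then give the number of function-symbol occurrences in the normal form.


1. (w (s (p) (m (t))) (p))  →  (s (p) (m (t)))
normal form: (s (p) (m (t)))

size = 4


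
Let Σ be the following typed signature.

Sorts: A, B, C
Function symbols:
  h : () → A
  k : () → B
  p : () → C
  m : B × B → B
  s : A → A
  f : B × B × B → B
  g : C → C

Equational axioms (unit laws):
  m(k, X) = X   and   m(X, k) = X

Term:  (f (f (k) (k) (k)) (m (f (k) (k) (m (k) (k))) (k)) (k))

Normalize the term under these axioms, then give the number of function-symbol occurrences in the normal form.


1. (f (f (k) (k) (k)) (m (f (k) (k) (m (k) (k))) (k)) (k))  →  (f (f (k) (k) (k)) (f (k) (k) (m (k) (k))) (k))
2. (f (f (k) (k) (k)) (f (k) (k) (m (k) (k))) (k))  →  (f (f (k) (k) (k)) (f (k) (k) (k)) (k))
normal form: (f (f (k) (k) (k)) (f (k) (k) (k)) (k))

size = 10


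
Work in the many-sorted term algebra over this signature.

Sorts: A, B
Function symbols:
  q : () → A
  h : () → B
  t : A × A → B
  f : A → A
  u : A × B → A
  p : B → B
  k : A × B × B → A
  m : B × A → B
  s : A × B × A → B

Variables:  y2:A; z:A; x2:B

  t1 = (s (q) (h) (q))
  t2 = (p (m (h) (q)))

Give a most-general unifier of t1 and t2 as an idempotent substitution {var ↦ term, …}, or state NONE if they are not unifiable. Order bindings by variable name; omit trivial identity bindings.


NONE (not unifiable)

head clash or occurs-check failure — not unifiable


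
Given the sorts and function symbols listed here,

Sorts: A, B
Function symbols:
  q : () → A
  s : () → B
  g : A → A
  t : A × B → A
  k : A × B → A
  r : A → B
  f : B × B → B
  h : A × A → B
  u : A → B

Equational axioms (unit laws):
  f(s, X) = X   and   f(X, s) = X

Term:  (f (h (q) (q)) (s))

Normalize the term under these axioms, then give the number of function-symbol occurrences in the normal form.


1. (f (h (q) (q)) (s))  →  (h (q) (q))
normal form: (h (q) (q))

size = 3


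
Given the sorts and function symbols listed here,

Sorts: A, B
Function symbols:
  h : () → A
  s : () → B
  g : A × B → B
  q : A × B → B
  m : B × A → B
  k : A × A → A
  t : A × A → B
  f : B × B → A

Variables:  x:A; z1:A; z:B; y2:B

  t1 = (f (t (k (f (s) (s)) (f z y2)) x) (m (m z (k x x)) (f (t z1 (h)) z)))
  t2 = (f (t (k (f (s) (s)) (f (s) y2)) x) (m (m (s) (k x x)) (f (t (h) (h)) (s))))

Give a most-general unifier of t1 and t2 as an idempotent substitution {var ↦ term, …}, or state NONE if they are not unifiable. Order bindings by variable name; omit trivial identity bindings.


{z ↦ (s), z1 ↦ (h)}


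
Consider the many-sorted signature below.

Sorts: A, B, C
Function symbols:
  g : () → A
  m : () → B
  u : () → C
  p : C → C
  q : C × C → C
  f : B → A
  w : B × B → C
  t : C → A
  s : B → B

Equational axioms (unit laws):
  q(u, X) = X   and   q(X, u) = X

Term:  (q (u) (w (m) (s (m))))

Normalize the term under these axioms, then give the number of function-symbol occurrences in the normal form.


size = 4

1. (q (u) (w (m) (s (m))))  →  (w (m) (s (m)))
normal form: (w (m) (s (m)))


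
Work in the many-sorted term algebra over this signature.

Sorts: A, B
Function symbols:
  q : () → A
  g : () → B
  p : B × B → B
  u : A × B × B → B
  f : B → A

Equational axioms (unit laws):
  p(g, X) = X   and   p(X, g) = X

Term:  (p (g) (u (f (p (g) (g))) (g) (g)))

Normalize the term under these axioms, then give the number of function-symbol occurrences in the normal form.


size = 5

1. (p (g) (u (f (p (g) (g))) (g) (g)))  →  (u (f (p (g) (g))) (g) (g))
2. (u (f (p (g) (g))) (g) (g))  →  (u (f (g)) (g) (g))
normal form: (u (f (g)) (g) (g))


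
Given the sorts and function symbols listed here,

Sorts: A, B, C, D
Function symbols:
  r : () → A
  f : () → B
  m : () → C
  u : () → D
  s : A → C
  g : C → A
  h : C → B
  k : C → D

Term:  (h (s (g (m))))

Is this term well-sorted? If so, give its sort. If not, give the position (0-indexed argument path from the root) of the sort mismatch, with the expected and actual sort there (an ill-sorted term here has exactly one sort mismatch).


      (m) : C
    (g (m)) : A
  (s (g (m))) : C
(h (s (g (m)))) : B

well-sorted; sort = B


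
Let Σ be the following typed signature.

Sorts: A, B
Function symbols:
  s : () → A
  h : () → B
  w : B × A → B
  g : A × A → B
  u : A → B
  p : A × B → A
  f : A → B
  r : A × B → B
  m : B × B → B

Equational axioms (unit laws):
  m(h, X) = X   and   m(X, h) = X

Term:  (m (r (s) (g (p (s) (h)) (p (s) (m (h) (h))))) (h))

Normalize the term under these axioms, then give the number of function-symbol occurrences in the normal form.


1. (m (r (s) (g (p (s) (h)) (p (s) (m (h) (h))))) (h))  →  (r (s) (g (p (s) (h)) (p (s) (m (h) (h)))))
2. (r (s) (g (p (s) (h)) (p (s) (m (h) (h)))))  →  (r (s) (g (p (s) (h)) (p (s) (h))))
normal form: (r (s) (g (p (s) (h)) (p (s) (h))))

size = 9


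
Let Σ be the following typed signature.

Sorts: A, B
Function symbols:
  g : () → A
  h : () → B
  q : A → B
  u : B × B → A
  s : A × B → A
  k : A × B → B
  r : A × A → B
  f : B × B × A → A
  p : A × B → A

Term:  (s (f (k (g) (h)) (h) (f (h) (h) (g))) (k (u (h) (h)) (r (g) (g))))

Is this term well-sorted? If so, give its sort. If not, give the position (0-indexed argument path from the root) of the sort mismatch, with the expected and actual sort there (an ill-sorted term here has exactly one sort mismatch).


well-sorted; sort = A

      (g) : A
      (h) : B
    (k (g) (h)) : B
    (h) : B
      (h) : B
      (h) : B
      (g) : A
    (f (h) (h) (g)) : A
  (f (k (g) (h)) (h) (f (h) (h) (g))) : A
      (h) : B
      (h) : B
    (u (h) (h)) : A
      (g) : A
      (g) : A
    (r (g) (g)) : B
  (k (u (h) (h)) (r (g) (g))) : B
(s (f (k (g) (h)) (h) (f (h) (h) (g))) (k (u (h) (h)) (r (g) (g)))) : A


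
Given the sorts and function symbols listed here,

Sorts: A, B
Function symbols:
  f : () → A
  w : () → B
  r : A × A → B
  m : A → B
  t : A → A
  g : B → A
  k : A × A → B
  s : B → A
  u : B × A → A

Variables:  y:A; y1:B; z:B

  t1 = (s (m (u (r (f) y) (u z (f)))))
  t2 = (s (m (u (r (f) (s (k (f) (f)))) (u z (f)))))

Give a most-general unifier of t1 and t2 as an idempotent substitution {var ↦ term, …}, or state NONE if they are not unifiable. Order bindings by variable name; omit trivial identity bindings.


{y ↦ (s (k (f) (f)))}


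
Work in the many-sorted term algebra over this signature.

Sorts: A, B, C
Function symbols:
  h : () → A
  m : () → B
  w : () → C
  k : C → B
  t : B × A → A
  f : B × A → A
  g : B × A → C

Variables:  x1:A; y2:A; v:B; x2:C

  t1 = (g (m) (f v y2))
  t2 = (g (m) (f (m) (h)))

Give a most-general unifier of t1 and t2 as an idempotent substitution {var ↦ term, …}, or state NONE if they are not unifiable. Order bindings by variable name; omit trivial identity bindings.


{v ↦ (m), y2 ↦ (h)}


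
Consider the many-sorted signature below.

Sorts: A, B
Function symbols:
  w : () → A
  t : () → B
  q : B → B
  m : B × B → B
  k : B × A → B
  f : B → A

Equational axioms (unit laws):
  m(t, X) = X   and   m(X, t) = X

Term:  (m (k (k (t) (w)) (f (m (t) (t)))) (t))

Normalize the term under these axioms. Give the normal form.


normal form = (k (k (t) (w)) (f (t)))

1. (m (k (k (t) (w)) (f (m (t) (t)))) (t))  →  (k (k (t) (w)) (f (m (t) (t))))
2. (k (k (t) (w)) (f (m (t) (t))))  →  (k (k (t) (w)) (f (t)))


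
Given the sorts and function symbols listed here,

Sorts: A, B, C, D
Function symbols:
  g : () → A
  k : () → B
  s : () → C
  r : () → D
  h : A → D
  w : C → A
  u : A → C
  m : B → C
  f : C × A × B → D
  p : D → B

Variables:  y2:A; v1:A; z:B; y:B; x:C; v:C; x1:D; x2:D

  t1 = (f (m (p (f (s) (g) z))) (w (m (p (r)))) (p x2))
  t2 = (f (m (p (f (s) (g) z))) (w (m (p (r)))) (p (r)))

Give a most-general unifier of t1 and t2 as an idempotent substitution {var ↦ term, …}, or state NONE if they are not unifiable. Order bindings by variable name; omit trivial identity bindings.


{x2 ↦ (r)}


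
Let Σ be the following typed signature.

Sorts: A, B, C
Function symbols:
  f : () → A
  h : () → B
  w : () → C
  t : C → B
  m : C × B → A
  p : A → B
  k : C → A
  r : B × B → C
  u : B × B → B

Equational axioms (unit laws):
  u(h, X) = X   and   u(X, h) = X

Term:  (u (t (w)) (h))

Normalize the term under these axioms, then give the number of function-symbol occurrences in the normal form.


1. (u (t (w)) (h))  →  (t (w))
normal form: (t (w))

size = 2


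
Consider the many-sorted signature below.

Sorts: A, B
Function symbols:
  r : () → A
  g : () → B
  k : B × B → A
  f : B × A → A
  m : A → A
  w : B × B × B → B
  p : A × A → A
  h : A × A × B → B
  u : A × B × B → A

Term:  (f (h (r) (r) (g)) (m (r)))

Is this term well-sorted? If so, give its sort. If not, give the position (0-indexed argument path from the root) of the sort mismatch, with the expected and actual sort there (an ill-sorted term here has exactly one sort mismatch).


well-sorted; sort = A

    (r) : A
    (r) : A
    (g) : B
  (h (r) (r) (g)) : B
    (r) : A
  (m (r)) : A
(f (h (r) (r) (g)) (m (r))) : A


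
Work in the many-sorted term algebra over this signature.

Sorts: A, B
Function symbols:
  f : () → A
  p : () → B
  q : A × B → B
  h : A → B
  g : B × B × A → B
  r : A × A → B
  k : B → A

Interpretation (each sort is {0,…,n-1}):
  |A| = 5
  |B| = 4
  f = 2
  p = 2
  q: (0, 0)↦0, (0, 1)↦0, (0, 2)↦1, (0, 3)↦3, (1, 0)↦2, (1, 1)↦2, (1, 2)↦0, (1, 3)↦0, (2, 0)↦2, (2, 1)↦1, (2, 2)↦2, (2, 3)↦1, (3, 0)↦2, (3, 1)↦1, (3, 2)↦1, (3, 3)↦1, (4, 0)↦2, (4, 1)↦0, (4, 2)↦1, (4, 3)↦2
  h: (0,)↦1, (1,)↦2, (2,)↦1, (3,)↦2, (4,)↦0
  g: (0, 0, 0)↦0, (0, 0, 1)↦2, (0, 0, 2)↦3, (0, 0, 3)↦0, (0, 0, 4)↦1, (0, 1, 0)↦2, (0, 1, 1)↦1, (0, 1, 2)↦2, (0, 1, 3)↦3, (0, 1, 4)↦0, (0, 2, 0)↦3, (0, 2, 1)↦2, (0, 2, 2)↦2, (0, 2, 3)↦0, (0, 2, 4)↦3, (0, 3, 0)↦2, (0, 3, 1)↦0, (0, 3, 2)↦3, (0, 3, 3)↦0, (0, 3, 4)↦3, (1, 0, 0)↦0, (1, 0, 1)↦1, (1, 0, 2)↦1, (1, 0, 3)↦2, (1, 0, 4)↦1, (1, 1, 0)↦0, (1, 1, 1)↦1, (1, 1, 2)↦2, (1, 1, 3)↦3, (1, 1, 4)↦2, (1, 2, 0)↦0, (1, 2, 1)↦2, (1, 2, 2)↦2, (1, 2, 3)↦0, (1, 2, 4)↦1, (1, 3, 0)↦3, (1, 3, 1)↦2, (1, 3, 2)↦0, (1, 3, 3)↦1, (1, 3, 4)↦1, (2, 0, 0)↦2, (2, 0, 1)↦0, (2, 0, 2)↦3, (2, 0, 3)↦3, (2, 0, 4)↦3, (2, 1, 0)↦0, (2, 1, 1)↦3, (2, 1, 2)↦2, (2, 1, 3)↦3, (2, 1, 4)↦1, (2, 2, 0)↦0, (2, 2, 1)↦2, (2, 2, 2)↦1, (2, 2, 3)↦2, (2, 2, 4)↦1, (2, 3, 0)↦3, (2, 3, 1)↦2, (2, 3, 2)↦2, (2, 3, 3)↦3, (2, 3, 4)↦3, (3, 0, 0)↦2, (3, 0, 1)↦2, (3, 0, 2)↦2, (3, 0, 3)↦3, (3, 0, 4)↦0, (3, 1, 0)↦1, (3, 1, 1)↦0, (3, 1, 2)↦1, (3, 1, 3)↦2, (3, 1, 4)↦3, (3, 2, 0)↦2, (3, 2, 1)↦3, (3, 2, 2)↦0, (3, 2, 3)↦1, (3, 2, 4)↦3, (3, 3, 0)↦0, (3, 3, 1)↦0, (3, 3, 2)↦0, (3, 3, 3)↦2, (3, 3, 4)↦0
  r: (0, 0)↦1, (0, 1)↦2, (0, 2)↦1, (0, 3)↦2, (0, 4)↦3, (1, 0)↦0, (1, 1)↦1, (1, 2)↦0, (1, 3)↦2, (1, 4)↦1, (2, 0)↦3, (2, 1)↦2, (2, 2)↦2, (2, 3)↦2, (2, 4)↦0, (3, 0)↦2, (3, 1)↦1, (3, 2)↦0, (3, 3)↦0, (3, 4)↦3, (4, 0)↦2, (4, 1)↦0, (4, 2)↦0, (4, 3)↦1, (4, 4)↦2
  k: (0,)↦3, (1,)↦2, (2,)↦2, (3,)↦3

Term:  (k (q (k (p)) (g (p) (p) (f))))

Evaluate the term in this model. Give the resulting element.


  p = 2
  (k (p)) = k(2,) = 2
  p = 2
  p = 2
  f = 2
  (g (p) (p) (f)) = g(2, 2, 2) = 1
  (q (k (p)) (g (p) (p) (f))) = q(2, 1) = 1
  (k (q (k (p)) (g (p) (p) (f)))) = k(1,) = 2

value = 2


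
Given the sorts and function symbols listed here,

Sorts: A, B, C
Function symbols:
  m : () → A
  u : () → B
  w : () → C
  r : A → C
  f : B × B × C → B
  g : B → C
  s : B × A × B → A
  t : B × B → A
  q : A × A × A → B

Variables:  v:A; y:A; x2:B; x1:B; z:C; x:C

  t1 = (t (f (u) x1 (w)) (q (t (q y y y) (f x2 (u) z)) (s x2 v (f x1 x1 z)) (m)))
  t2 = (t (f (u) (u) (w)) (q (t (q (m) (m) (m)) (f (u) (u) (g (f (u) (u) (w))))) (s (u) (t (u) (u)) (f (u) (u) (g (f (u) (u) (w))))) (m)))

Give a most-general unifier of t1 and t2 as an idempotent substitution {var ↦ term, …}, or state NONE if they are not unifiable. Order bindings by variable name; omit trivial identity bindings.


{v ↦ (t (u) (u)), x1 ↦ (u), x2 ↦ (u), y ↦ (m), z ↦ (g (f (u) (u) (w)))}


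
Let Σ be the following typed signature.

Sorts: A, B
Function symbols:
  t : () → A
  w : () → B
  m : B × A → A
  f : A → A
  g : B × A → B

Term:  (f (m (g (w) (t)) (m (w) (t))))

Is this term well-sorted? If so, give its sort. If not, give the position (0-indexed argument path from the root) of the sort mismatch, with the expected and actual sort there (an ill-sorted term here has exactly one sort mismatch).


      (w) : B
      (t) : A
    (g (w) (t)) : B
      (w) : B
      (t) : A
    (m (w) (t)) : A
  (m (g (w) (t)) (m (w) (t))) : A
(f (m (g (w) (t)) (m (w) (t)))) : A

well-sorted; sort = A


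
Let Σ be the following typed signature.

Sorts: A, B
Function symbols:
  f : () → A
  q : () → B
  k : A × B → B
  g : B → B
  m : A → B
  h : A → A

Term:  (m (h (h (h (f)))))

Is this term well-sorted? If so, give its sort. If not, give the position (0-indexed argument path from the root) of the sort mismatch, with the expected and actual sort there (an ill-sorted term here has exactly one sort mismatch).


        (f) : A
      (h (f)) : A
    (h (h (f))) : A
  (h (h (h (f)))) : A
(m (h (h (h (f))))) : B

well-sorted; sort = B


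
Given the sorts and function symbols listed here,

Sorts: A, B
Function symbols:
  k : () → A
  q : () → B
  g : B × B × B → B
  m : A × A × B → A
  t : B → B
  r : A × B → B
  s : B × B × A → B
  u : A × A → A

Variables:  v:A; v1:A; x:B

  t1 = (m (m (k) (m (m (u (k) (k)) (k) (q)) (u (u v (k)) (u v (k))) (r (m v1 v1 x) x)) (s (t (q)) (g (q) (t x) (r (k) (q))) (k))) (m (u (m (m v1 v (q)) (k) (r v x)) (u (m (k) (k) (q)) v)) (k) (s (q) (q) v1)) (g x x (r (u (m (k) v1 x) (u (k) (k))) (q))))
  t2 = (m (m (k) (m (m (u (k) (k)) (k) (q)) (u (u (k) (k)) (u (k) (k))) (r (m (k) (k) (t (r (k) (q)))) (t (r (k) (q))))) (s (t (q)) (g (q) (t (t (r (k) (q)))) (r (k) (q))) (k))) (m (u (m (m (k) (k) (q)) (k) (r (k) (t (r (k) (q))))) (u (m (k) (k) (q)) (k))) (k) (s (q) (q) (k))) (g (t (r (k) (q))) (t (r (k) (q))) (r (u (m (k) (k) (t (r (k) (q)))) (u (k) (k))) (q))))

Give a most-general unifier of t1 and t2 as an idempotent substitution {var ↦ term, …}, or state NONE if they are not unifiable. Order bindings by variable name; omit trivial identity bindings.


{v ↦ (k), v1 ↦ (k), x ↦ (t (r (k) (q)))}


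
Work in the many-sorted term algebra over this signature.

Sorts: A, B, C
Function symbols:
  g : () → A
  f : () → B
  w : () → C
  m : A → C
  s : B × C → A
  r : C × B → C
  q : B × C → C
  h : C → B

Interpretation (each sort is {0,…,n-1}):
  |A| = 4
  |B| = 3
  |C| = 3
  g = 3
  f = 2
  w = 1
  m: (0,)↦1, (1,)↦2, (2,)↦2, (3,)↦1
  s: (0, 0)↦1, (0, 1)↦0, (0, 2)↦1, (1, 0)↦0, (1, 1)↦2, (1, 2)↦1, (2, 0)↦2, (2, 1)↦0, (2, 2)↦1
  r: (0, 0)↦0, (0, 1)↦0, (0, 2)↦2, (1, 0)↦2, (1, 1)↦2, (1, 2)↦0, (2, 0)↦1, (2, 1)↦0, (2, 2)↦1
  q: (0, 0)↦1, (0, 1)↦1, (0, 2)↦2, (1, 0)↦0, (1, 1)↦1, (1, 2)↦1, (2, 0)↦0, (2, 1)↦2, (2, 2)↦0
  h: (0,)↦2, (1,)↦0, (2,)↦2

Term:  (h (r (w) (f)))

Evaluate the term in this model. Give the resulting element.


  w = 1
  f = 2
  (r (w) (f)) = r(1, 2) = 0
  (h (r (w) (f))) = h(0,) = 2

value = 2


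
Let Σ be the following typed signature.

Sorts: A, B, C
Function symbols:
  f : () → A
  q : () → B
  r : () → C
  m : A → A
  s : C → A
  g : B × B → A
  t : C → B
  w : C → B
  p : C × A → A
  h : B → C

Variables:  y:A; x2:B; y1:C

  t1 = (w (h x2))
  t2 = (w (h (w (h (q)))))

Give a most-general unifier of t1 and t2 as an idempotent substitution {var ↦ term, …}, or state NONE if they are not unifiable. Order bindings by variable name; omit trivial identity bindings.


{x2 ↦ (w (h (q)))}


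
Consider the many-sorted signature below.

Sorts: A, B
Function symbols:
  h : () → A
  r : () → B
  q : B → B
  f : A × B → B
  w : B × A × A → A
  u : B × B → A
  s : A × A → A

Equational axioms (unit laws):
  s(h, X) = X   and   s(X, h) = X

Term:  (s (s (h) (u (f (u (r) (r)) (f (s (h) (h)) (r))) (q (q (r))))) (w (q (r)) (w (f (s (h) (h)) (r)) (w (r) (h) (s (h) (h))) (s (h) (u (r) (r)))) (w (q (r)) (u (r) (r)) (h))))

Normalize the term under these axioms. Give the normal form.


1. (s (s (h) (u (f (u (r) (r)) (f (s (h) (h)) (r))) (q (q (r))))) (w (q (r)) (w (f (s (h) (h)) (r)) (w (r) (h) (s (h) (h))) (s (h) (u (r) (r)))) (w (q (r)) (u (r) (r)) (h))))  →  (s (u (f (u (r) (r)) (f (s (h) (h)) (r))) (q (q (r)))) (w (q (r)) (w (f (s (h) (h)) (r)) (w (r) (h) (s (h) (h))) (s (h) (u (r) (r)))) (w (q (r)) (u (r) (r)) (h))))
2. (s (u (f (u (r) (r)) (f (s (h) (h)) (r))) (q (q (r)))) (w (q (r)) (w (f (s (h) (h)) (r)) (w (r) (h) (s (h) (h))) (s (h) (u (r) (r)))) (w (q (r)) (u (r) (r)) (h))))  →  (s (u (f (u (r) (r)) (f (h) (r))) (q (q (r)))) (w (q (r)) (w (f (s (h) (h)) (r)) (w (r) (h) (s (h) (h))) (s (h) (u (r) (r)))) (w (q (r)) (u (r) (r)) (h))))
3. (s (u (f (u (r) (r)) (f (h) (r))) (q (q (r)))) (w (q (r)) (w (f (s (h) (h)) (r)) (w (r) (h) (s (h) (h))) (s (h) (u (r) (r)))) (w (q (r)) (u (r) (r)) (h))))  →  (s (u (f (u (r) (r)) (f (h) (r))) (q (q (r)))) (w (q (r)) (w (f (h) (r)) (w (r) (h) (s (h) (h))) (s (h) (u (r) (r)))) (w (q (r)) (u (r) (r)) (h))))
4. (s (u (f (u (r) (r)) (f (h) (r))) (q (q (r)))) (w (q (r)) (w (f (h) (r)) (w (r) (h) (s (h) (h))) (s (h) (u (r) (r)))) (w (q (r)) (u (r) (r)) (h))))  →  (s (u (f (u (r) (r)) (f (h) (r))) (q (q (r)))) (w (q (r)) (w (f (h) (r)) (w (r) (h) (h)) (s (h) (u (r) (r)))) (w (q (r)) (u (r) (r)) (h))))
5. (s (u (f (u (r) (r)) (f (h) (r))) (q (q (r)))) (w (q (r)) (w (f (h) (r)) (w (r) (h) (h)) (s (h) (u (r) (r)))) (w (q (r)) (u (r) (r)) (h))))  →  (s (u (f (u (r) (r)) (f (h) (r))) (q (q (r)))) (w (q (r)) (w (f (h) (r)) (w (r) (h) (h)) (u (r) (r))) (w (q (r)) (u (r) (r)) (h))))

normal form = (s (u (f (u (r) (r)) (f (h) (r))) (q (q (r)))) (w (q (r)) (w (f (h) (r)) (w (r) (h) (h)) (u (r) (r))) (w (q (r)) (u (r) (r)) (h))))


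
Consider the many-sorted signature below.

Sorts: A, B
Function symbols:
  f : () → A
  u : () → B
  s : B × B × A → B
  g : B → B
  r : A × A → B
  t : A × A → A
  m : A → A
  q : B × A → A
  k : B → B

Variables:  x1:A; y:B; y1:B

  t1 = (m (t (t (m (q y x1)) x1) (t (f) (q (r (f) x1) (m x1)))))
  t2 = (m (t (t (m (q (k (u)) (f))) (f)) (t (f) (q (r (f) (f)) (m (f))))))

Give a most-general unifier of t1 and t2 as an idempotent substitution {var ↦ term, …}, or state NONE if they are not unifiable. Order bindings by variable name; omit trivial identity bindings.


{x1 ↦ (f), y ↦ (k (u))}


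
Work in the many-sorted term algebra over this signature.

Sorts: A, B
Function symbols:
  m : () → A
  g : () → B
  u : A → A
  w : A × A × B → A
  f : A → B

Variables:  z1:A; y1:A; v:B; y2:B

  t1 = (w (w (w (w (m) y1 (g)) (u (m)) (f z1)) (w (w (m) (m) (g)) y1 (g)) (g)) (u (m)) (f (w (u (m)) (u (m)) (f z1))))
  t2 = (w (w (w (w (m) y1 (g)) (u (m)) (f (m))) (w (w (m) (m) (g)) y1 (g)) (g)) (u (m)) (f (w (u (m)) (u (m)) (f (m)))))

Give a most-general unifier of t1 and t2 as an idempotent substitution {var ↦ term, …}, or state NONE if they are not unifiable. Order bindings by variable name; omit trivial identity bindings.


{z1 ↦ (m)}


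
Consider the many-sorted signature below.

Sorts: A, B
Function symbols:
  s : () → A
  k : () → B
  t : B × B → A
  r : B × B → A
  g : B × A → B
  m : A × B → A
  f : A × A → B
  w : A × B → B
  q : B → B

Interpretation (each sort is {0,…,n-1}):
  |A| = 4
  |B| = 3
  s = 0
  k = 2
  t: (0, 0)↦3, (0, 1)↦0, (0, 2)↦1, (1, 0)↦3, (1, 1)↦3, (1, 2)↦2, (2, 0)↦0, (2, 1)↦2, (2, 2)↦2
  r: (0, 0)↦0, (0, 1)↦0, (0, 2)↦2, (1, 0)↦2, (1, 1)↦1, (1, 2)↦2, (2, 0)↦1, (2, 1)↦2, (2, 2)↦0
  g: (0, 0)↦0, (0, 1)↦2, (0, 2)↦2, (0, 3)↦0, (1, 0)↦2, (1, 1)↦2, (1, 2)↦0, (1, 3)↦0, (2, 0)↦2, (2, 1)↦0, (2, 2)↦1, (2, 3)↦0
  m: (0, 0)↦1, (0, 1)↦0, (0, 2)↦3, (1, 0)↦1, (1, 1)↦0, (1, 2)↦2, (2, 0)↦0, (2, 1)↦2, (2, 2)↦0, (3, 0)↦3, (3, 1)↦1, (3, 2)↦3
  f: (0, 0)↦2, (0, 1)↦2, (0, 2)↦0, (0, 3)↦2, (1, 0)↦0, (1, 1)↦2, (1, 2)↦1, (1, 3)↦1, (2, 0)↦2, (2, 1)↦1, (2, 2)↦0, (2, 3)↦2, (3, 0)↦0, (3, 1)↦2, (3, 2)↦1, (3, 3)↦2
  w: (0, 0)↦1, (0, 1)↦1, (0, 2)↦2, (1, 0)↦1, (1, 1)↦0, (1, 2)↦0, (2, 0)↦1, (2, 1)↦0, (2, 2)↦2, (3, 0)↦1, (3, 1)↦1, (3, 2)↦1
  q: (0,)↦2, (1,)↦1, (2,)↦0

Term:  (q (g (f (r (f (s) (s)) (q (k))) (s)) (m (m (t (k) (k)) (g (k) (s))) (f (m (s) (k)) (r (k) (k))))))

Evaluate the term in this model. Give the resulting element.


  s = 0
  s = 0
  (f (s) (s)) = f(0, 0) = 2
  k = 2
  (q (k)) = q(2,) = 0
  (r (f (s) (s)) (q (k))) = r(2, 0) = 1
  s = 0
  (f (r (f (s) (s)) (q (k))) (s)) = f(1, 0) = 0
  k = 2
  k = 2
  (t (k) (k)) = t(2, 2) = 2
  k = 2
  s = 0
  (g (k) (s)) = g(2, 0) = 2
  (m (t (k) (k)) (g (k) (s))) = m(2, 2) = 0
  s = 0
  k = 2
  (m (s) (k)) = m(0, 2) = 3
  k = 2
  k = 2
  (r (k) (k)) = r(2, 2) = 0
  (f (m (s) (k)) (r (k) (k))) = f(3, 0) = 0
  (m (m (t (k) (k)) (g (k) (s))) (f (m (s) (k)) (r (k) (k)))) = m(0, 0) = 1
  (g (f (r (f (s) (s)) (q (k))) (s)) (m (m (t (k) (k)) (g (k) (s))) (f (m (s) (k)) (r (k) (k))))) = g(0, 1) = 2
  (q (g (f (r (f (s) (s)) (q (k))) (s)) (m (m (t (k) (k)) (g (k) (s))) (f (m (s) (k)) (r (k) (k)))))) = q(2,) = 0

value = 0
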